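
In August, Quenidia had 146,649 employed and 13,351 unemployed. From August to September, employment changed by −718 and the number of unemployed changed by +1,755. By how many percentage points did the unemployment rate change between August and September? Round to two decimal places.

August: labor force = 146,649 + 13,351 = 160,000; u = 13,351/160,000 = 8.34%.
September: labor force = 145,931 + 15,106 = 161,037; u = 15,106/161,037 = 9.38%.
Change = 9.38% − 8.34% = +1.04 pp.

The unemployment rate changed by +1.04 percentage points.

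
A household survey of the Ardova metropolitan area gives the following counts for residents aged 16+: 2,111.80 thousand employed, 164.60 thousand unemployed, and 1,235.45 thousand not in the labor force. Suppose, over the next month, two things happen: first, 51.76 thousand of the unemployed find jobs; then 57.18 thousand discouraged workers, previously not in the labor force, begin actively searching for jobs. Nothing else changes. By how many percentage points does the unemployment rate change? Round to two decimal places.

Initially, labor force = 2,111.80 + 164.60 = 2,276.40 thousand, so u = 164.60/2,276.40 = 7.23%.
After the first change, unemployed falls and employed rises by 51.76; labor force unchanged → E = 2,163.56, U = 112.84, labor force = 2,276.40 thousand.
After the second change, unemployed and labor force both rise by 57.18 → E = 2,163.56, U = 170.02, labor force = 2,333.58 thousand.
New unemployment rate = 170.02 / 2,333.58 = 7.29%.
Change = 7.29% − 7.23% = +0.06 percentage points.

The unemployment rate changes by +0.06 percentage points.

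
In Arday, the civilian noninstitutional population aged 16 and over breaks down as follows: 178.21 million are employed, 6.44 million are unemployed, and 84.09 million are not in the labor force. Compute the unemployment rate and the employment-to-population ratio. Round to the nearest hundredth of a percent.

Unemployment rate ≈ 3.49%; employment-population ratio ≈ 66.31%.

Labor force = employed + unemployed = 178.21 + 6.44 = 184.65 million.
Working-age population = 184.65 + 84.09 = 268.74 million.
Unemployment rate = 6.44 / 184.65 = 3.49%.
Employment-population ratio = 178.21 / 268.74 = 66.31%.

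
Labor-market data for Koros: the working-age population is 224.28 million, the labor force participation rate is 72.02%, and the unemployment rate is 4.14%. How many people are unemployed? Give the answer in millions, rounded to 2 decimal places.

About 6.69 million are unemployed.

Labor force = 0.7202 × 224.28 = 161.53 million.
Unemployed = 0.0414 × 161.53 ≈ 6.69 million.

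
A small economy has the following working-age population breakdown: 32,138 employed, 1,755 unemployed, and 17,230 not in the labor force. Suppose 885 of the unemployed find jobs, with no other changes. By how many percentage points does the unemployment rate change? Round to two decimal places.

Initially, labor force = 32,138 + 1,755 = 33,893, so u = 1,755/33,893 = 5.18%.
After the change, unemployed falls and employed rises by 885; labor force unchanged → E = 33,023, U = 870, labor force = 33,893.
New unemployment rate = 870 / 33,893 = 2.57%.
Change = 2.57% − 5.18% = −2.61 percentage points.

The unemployment rate changes by −2.61 percentage points.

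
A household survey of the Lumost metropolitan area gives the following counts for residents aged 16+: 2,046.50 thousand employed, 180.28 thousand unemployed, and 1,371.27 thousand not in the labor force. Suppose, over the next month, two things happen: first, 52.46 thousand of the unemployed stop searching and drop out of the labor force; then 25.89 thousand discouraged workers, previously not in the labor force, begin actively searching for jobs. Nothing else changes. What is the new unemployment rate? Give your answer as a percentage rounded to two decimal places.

Initially, labor force = 2,046.50 + 180.28 = 2,226.78 thousand, so u = 180.28/2,226.78 = 8.10%.
After the first change, unemployed and labor force both fall by 52.46 → E = 2,046.50, U = 127.82, labor force = 2,174.32 thousand.
After the second change, unemployed and labor force both rise by 25.89 → E = 2,046.50, U = 153.71, labor force = 2,200.21 thousand.
New unemployment rate = 153.71 / 2,200.21 = 6.99%.

New unemployment rate ≈ 6.99%.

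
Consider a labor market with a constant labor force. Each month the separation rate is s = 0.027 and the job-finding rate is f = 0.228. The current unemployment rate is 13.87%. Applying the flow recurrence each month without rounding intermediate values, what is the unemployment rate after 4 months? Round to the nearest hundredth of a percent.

With a fixed labor force, u_{t+1} = u_t + s·(1−u_t) − f·u_t = u_t·(1−s−f) + s.
Here 1−s−f = 0.745 and s = 0.027.
u_1 = 0.138700 × 0.745 + 0.027 = 0.130331.
u_2 = 0.130331 × 0.745 + 0.027 = 0.124097.
u_3 = 0.124097 × 0.745 + 0.027 = 0.119452.
u_4 = 0.119452 × 0.745 + 0.027 = 0.115992.

Unemployment rate after four months ≈ 11.60%.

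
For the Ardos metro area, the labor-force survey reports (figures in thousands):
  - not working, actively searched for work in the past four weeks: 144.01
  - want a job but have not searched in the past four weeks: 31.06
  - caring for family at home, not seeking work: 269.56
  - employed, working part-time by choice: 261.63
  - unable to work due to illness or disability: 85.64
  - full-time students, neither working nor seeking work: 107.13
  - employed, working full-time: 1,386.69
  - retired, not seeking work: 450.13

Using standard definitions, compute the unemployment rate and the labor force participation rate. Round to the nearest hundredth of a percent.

Unemployment rate ≈ 8.03%; labor force participation rate ≈ 65.51%.

Employed = 261.63 + 1,386.69 = 1,648.32 thousand.
Unemployed = 144.01 thousand.
Labor force = 1,648.32 + 144.01 = 1,792.33 thousand.
Not in labor force = 31.06 + 269.56 + 85.64 + 107.13 + 450.13 = 943.52 thousand (those not working and not actively searching are outside the labor force — including those who want a job but have given up searching).
Civilian working-age population = 1,792.33 + 943.52 = 2,735.85 thousand.
Unemployment rate = 144.01 / 1,792.33 = 8.03%.
Labor force participation rate = 1,792.33 / 2,735.85 = 65.51%.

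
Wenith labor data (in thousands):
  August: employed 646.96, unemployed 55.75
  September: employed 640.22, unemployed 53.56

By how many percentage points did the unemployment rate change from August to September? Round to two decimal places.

August: labor force = 646.96 + 55.75 = 702.71; u = 55.75/702.71 = 7.93%.
September: labor force = 640.22 + 53.56 = 693.78; u = 53.56/693.78 = 7.72%.
Change = 7.72% − 7.93% = −0.21 pp.

The unemployment rate changed by −0.21 percentage points.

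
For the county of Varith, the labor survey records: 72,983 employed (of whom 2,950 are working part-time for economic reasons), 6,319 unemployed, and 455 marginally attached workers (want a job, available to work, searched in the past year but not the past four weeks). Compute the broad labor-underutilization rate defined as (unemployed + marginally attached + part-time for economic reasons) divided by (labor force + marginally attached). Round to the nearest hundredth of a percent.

Labor force = 72,983 + 6,319 = 79,302.
Numerator = 6,319 + 455 + 2,950 = 9,724.
Denominator = 79,302 + 455 = 79,757.
Broad rate = 9,724 / 79,757 = 12.19%.

Broad underutilization rate ≈ 12.19%.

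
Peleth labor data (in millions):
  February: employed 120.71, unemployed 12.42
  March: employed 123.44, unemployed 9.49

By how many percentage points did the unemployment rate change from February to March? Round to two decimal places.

The unemployment rate changed by −2.19 percentage points.

February: labor force = 120.71 + 12.42 = 133.13; u = 12.42/133.13 = 9.33%.
March: labor force = 123.44 + 9.49 = 132.93; u = 9.49/132.93 = 7.14%.
Change = 7.14% − 9.33% = −2.19 pp.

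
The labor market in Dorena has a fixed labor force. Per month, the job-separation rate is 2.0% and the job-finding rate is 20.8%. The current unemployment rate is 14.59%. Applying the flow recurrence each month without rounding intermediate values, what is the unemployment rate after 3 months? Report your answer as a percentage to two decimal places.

Unemployment rate after three months ≈ 11.45%.

With a fixed labor force, u_{t+1} = u_t + s·(1−u_t) − f·u_t = u_t·(1−s−f) + s.
Here 1−s−f = 0.772 and s = 0.020.
u_1 = 0.145900 × 0.772 + 0.020 = 0.132635.
u_2 = 0.132635 × 0.772 + 0.020 = 0.122394.
u_3 = 0.122394 × 0.772 + 0.020 = 0.114488.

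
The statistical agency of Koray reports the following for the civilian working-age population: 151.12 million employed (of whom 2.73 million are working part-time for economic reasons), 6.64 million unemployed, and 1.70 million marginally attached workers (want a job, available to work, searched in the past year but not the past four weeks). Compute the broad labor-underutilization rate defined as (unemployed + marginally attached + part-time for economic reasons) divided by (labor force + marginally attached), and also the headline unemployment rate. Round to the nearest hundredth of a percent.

Labor force = 151.12 + 6.64 = 157.76 million.
Numerator = 6.64 + 1.70 + 2.73 = 11.07 million.
Denominator = 157.76 + 1.70 = 159.46 million.
Broad rate = 11.07 / 159.46 = 6.94%.
Headline unemployment rate = 6.64 / 157.76 = 4.21%.

Broad underutilization rate ≈ 6.94%; headline unemployment rate ≈ 4.21%.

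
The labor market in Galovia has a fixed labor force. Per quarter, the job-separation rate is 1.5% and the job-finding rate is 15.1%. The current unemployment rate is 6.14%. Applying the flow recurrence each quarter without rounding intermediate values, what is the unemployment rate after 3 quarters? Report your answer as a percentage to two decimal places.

With a fixed labor force, u_{t+1} = u_t + s·(1−u_t) − f·u_t = u_t·(1−s−f) + s.
Here 1−s−f = 0.834 and s = 0.015.
u_1 = 0.061400 × 0.834 + 0.015 = 0.066208.
u_2 = 0.066208 × 0.834 + 0.015 = 0.070217.
u_3 = 0.070217 × 0.834 + 0.015 = 0.073561.

Unemployment rate after three quarters ≈ 7.36%.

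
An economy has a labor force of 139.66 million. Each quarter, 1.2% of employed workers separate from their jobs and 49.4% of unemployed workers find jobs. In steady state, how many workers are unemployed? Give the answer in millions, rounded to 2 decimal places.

About 3.31 million are unemployed in steady state.

Steady-state unemployment rate u* = s/(s+f) = 1.2/(1.2+49.4) = 0.023715.
Unemployed = u* × labor force = 0.023715 × 139.66 ≈ 3.31 million.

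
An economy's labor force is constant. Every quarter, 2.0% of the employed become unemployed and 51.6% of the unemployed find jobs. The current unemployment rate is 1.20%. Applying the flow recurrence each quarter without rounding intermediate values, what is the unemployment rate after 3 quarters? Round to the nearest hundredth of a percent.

Unemployment rate after three quarters ≈ 3.48%.

With a fixed labor force, u_{t+1} = u_t + s·(1−u_t) − f·u_t = u_t·(1−s−f) + s.
Here 1−s−f = 0.464 and s = 0.020.
u_1 = 0.012000 × 0.464 + 0.020 = 0.025568.
u_2 = 0.025568 × 0.464 + 0.020 = 0.031864.
u_3 = 0.031864 × 0.464 + 0.020 = 0.034785.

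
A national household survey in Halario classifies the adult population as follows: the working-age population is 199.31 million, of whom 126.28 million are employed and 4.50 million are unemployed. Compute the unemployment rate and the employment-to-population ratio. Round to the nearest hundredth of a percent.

Unemployment rate ≈ 3.44%; employment-population ratio ≈ 63.36%.

Labor force = employed + unemployed = 126.28 + 4.50 = 130.78 million.
Unemployment rate = 4.50 / 130.78 = 3.44%.
Employment-population ratio = 126.28 / 199.31 = 63.36%.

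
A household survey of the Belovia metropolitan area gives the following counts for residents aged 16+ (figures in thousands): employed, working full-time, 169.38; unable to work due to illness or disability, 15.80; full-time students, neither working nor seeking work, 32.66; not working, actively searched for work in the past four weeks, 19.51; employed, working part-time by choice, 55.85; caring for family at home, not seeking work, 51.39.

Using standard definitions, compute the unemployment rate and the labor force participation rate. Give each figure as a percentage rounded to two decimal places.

Employed = 169.38 + 55.85 = 225.23 thousand.
Unemployed = 19.51 thousand.
Labor force = 225.23 + 19.51 = 244.74 thousand.
Not in labor force = 15.80 + 32.66 + 51.39 = 99.85 thousand (those not working and not actively searching are outside the labor force).
Civilian working-age population = 244.74 + 99.85 = 344.59 thousand.
Unemployment rate = 19.51 / 244.74 = 7.97%.
Labor force participation rate = 244.74 / 344.59 = 71.02%.

Unemployment rate ≈ 7.97%; labor force participation rate ≈ 71.02%.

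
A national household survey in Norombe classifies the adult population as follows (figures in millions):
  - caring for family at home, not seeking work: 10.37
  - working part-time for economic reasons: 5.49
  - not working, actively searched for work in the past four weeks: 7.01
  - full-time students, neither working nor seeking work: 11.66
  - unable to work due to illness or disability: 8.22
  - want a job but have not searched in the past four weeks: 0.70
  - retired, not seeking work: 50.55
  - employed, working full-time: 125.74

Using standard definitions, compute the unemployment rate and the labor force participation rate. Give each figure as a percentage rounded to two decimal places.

Employed = 5.49 + 125.74 = 131.23 million (anyone who worked, including part-time for economic reasons, counts as employed).
Unemployed = 7.01 million.
Labor force = 131.23 + 7.01 = 138.24 million.
Not in labor force = 10.37 + 11.66 + 8.22 + 0.70 + 50.55 = 81.50 million (those not working and not actively searching are outside the labor force — including those who want a job but have given up searching).
Civilian working-age population = 138.24 + 81.50 = 219.74 million.
Unemployment rate = 7.01 / 138.24 = 5.07%.
Labor force participation rate = 138.24 / 219.74 = 62.91%.

Unemployment rate ≈ 5.07%; labor force participation rate ≈ 62.91%.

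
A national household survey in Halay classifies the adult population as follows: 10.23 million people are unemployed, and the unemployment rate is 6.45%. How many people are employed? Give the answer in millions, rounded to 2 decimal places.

About 148.37 million are employed.

Labor force = U / u = 10.23 / 0.0645 ≈ 158.60 million.
Employed = labor force − unemployed = 158.60 − 10.23 = 148.37 million.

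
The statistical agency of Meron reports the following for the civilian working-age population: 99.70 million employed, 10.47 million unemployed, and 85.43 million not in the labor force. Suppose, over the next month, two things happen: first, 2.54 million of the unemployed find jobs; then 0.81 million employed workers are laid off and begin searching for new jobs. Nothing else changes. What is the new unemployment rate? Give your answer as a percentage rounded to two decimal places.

New unemployment rate ≈ 7.93%.

Initially, labor force = 99.70 + 10.47 = 110.17 million, so u = 10.47/110.17 = 9.50%.
After the first change, unemployed falls and employed rises by 2.54; labor force unchanged → E = 102.24, U = 7.93, labor force = 110.17 million.
After the second change, employed falls and unemployed rises by 0.81; labor force unchanged → E = 101.43, U = 8.74, labor force = 110.17 million.
New unemployment rate = 8.74 / 110.17 = 7.93%.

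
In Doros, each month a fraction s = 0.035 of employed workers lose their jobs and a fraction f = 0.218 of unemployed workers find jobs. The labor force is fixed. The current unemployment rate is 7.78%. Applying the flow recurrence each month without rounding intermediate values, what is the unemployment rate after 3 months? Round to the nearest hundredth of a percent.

Unemployment rate after three months ≈ 11.31%.

With a fixed labor force, u_{t+1} = u_t + s·(1−u_t) − f·u_t = u_t·(1−s−f) + s.
Here 1−s−f = 0.747 and s = 0.035.
u_1 = 0.077800 × 0.747 + 0.035 = 0.093117.
u_2 = 0.093117 × 0.747 + 0.035 = 0.104558.
u_3 = 0.104558 × 0.747 + 0.035 = 0.113105.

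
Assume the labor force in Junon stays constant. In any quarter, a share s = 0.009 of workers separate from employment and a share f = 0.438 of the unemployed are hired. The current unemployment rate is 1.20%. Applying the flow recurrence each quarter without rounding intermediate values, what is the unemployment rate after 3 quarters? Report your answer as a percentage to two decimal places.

With a fixed labor force, u_{t+1} = u_t + s·(1−u_t) − f·u_t = u_t·(1−s−f) + s.
Here 1−s−f = 0.553 and s = 0.009.
u_1 = 0.012000 × 0.553 + 0.009 = 0.015636.
u_2 = 0.015636 × 0.553 + 0.009 = 0.017647.
u_3 = 0.017647 × 0.553 + 0.009 = 0.018759.

Unemployment rate after three quarters ≈ 1.88%.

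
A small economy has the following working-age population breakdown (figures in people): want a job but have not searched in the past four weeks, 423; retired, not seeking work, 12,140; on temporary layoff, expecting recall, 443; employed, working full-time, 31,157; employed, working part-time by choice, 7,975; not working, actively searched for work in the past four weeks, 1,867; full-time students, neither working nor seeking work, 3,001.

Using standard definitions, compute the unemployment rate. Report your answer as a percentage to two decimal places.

Unemployment rate ≈ 5.57%.

Employed = 31,157 + 7,975 = 39,132.
Unemployed = 443 + 1,867 = 2,310 (jobless and actively searching, or on temporary layoff).
Labor force = 39,132 + 2,310 = 41,442.
Unemployment rate = 2,310 / 41,442 = 5.57%.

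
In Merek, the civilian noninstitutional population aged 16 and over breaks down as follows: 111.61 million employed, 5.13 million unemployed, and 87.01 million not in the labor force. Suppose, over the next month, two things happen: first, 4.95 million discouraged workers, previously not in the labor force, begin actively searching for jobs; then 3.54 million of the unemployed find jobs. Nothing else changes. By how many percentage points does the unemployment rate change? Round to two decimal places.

The unemployment rate changes by +0.98 percentage points.

Initially, labor force = 111.61 + 5.13 = 116.74 million, so u = 5.13/116.74 = 4.39%.
After the first change, unemployed and labor force both rise by 4.95 → E = 111.61, U = 10.08, labor force = 121.69 million.
After the second change, unemployed falls and employed rises by 3.54; labor force unchanged → E = 115.15, U = 6.54, labor force = 121.69 million.
New unemployment rate = 6.54 / 121.69 = 5.37%.
Change = 5.37% − 4.39% = +0.98 percentage points.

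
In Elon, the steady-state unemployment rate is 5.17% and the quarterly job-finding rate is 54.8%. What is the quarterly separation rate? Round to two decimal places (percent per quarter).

From u* = s/(s+f): s = u·f/(1−u).
s = 0.0517 × 54.8 / (1 − 0.0517) = 2.8332 / 0.9483 ≈ 2.99% per quarter.

Separation rate ≈ 2.99% per quarter.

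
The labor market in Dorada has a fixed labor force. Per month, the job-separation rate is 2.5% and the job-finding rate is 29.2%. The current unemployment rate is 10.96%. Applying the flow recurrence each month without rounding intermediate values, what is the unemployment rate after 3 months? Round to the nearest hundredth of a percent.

With a fixed labor force, u_{t+1} = u_t + s·(1−u_t) − f·u_t = u_t·(1−s−f) + s.
Here 1−s−f = 0.683 and s = 0.025.
u_1 = 0.109600 × 0.683 + 0.025 = 0.099857.
u_2 = 0.099857 × 0.683 + 0.025 = 0.093202.
u_3 = 0.093202 × 0.683 + 0.025 = 0.088657.

Unemployment rate after three months ≈ 8.87%.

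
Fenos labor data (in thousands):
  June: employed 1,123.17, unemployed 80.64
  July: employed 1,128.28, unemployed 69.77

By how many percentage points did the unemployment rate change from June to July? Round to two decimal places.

June: labor force = 1,123.17 + 80.64 = 1,203.81; u = 80.64/1,203.81 = 6.70%.
July: labor force = 1,128.28 + 69.77 = 1,198.05; u = 69.77/1,198.05 = 5.82%.
Change = 5.82% − 6.70% = −0.88 pp.

The unemployment rate changed by −0.88 percentage points.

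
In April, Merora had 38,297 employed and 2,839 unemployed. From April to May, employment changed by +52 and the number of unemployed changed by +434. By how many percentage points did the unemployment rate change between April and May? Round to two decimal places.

April: labor force = 38,297 + 2,839 = 41,136; u = 2,839/41,136 = 6.90%.
May: labor force = 38,349 + 3,273 = 41,622; u = 3,273/41,622 = 7.86%.
Change = 7.86% − 6.90% = +0.96 pp.

The unemployment rate changed by +0.96 percentage points.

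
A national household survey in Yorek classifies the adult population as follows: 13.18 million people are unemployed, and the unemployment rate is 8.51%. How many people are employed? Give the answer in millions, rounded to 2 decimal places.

About 141.70 million are employed.

Labor force = U / u = 13.18 / 0.0851 ≈ 154.88 million.
Employed = labor force − unemployed = 154.88 − 13.18 = 141.70 million.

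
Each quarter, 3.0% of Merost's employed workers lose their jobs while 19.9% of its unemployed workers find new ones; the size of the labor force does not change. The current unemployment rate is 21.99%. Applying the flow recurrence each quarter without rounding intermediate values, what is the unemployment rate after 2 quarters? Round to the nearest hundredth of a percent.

With a fixed labor force, u_{t+1} = u_t + s·(1−u_t) − f·u_t = u_t·(1−s−f) + s.
Here 1−s−f = 0.771 and s = 0.030.
u_1 = 0.219900 × 0.771 + 0.030 = 0.199543.
u_2 = 0.199543 × 0.771 + 0.030 = 0.183848.

Unemployment rate after two quarters ≈ 18.38%.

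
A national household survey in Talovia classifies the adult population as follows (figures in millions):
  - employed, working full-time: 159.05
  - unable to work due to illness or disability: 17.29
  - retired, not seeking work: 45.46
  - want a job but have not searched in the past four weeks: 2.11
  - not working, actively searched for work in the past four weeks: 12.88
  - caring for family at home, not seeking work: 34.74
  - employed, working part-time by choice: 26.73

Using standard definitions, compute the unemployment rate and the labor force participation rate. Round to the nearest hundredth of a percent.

Employed = 159.05 + 26.73 = 185.78 million.
Unemployed = 12.88 million.
Labor force = 185.78 + 12.88 = 198.66 million.
Not in labor force = 17.29 + 45.46 + 2.11 + 34.74 = 99.60 million (those not working and not actively searching are outside the labor force — including those who want a job but have given up searching).
Civilian working-age population = 198.66 + 99.60 = 298.26 million.
Unemployment rate = 12.88 / 198.66 = 6.48%.
Labor force participation rate = 198.66 / 298.26 = 66.61%.

Unemployment rate ≈ 6.48%; labor force participation rate ≈ 66.61%.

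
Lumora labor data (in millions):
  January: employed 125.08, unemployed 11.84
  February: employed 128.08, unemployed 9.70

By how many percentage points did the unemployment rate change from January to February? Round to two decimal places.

The unemployment rate changed by −1.61 percentage points.

January: labor force = 125.08 + 11.84 = 136.92; u = 11.84/136.92 = 8.65%.
February: labor force = 128.08 + 9.70 = 137.78; u = 9.70/137.78 = 7.04%.
Change = 7.04% − 8.65% = −1.61 pp.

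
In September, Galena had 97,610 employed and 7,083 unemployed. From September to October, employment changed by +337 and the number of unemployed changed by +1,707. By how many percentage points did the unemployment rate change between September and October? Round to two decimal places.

The unemployment rate changed by +1.47 percentage points.

September: labor force = 97,610 + 7,083 = 104,693; u = 7,083/104,693 = 6.77%.
October: labor force = 97,947 + 8,790 = 106,737; u = 8,790/106,737 = 8.24%.
Change = 8.24% − 6.77% = +1.47 pp.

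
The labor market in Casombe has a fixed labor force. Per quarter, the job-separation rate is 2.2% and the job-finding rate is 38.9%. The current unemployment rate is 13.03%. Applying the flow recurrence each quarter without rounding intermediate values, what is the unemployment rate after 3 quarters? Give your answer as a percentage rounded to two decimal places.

With a fixed labor force, u_{t+1} = u_t + s·(1−u_t) − f·u_t = u_t·(1−s−f) + s.
Here 1−s−f = 0.589 and s = 0.022.
u_1 = 0.130300 × 0.589 + 0.022 = 0.098747.
u_2 = 0.098747 × 0.589 + 0.022 = 0.080162.
u_3 = 0.080162 × 0.589 + 0.022 = 0.069215.

Unemployment rate after three quarters ≈ 6.92%.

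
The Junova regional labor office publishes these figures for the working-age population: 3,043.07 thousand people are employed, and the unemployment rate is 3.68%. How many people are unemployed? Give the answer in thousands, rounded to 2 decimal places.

About 116.26 thousand are unemployed.

Let U be the number unemployed. The labor force is E + U, and U/(E+U) = 0.0368.
So U = 0.0368 × 3,043.07 / (1 − 0.0368) = 111.9850 / 0.9632 ≈ 116.26 thousand.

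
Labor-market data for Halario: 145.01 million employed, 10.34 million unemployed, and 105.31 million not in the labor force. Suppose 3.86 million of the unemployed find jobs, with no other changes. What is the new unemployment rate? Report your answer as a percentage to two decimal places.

New unemployment rate ≈ 4.17%.

Initially, labor force = 145.01 + 10.34 = 155.35 million, so u = 10.34/155.35 = 6.66%.
After the change, unemployed falls and employed rises by 3.86; labor force unchanged → E = 148.87, U = 6.48, labor force = 155.35 million.
New unemployment rate = 6.48 / 155.35 = 4.17%.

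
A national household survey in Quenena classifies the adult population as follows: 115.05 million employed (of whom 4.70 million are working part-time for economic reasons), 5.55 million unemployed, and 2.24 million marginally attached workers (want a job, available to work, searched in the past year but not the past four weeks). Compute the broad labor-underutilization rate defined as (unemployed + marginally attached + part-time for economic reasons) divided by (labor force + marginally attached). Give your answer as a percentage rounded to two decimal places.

Labor force = 115.05 + 5.55 = 120.60 million.
Numerator = 5.55 + 2.24 + 4.70 = 12.49 million.
Denominator = 120.60 + 2.24 = 122.84 million.
Broad rate = 12.49 / 122.84 = 10.17%.

Broad underutilization rate ≈ 10.17%.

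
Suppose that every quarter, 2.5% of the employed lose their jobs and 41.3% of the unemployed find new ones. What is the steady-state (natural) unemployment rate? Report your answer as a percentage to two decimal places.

Steady-state unemployment rate ≈ 5.71%.

At steady state the flows balance: s·E = f·U, so U/(E+U) = s/(s+f).
u* = 2.5 / (2.5 + 41.3) = 2.5 / 43.80 = 5.71%.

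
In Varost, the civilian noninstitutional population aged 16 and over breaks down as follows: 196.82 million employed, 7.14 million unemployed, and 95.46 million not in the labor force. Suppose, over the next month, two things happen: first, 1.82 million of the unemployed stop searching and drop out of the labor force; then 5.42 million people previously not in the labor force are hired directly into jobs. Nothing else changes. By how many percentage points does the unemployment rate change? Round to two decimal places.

Initially, labor force = 196.82 + 7.14 = 203.96 million, so u = 7.14/203.96 = 3.50%.
After the first change, unemployed and labor force both fall by 1.82 → E = 196.82, U = 5.32, labor force = 202.14 million.
After the second change, employed and labor force both rise by 5.42; unemployed unchanged → E = 202.24, U = 5.32, labor force = 207.56 million.
New unemployment rate = 5.32 / 207.56 = 2.56%.
Change = 2.56% − 3.50% = −0.94 percentage points.

The unemployment rate changes by −0.94 percentage points.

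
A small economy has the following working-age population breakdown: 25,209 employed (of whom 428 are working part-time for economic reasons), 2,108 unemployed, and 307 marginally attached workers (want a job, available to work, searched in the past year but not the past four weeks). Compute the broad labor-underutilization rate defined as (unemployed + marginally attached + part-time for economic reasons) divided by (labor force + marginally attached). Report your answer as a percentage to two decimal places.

Labor force = 25,209 + 2,108 = 27,317.
Numerator = 2,108 + 307 + 428 = 2,843.
Denominator = 27,317 + 307 = 27,624.
Broad rate = 2,843 / 27,624 = 10.29%.

Broad underutilization rate ≈ 10.29%.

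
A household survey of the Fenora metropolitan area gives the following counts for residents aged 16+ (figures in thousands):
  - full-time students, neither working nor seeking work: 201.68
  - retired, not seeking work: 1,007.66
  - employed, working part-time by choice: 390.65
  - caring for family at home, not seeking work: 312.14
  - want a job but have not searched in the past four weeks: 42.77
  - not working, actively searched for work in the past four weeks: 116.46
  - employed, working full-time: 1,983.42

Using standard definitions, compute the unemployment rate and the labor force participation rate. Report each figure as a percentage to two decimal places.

Unemployment rate ≈ 4.68%; labor force participation rate ≈ 61.42%.

Employed = 390.65 + 1,983.42 = 2,374.07 thousand.
Unemployed = 116.46 thousand.
Labor force = 2,374.07 + 116.46 = 2,490.53 thousand.
Not in labor force = 201.68 + 1,007.66 + 312.14 + 42.77 = 1,564.25 thousand (those not working and not actively searching are outside the labor force — including those who want a job but have given up searching).
Civilian working-age population = 2,490.53 + 1,564.25 = 4,054.78 thousand.
Unemployment rate = 116.46 / 2,490.53 = 4.68%.
Labor force participation rate = 2,490.53 / 4,054.78 = 61.42%.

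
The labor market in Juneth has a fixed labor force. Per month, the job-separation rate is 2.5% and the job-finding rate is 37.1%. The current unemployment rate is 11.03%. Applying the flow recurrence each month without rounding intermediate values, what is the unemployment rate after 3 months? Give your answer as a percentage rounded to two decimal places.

Unemployment rate after three months ≈ 7.35%.

With a fixed labor force, u_{t+1} = u_t + s·(1−u_t) − f·u_t = u_t·(1−s−f) + s.
Here 1−s−f = 0.604 and s = 0.025.
u_1 = 0.110300 × 0.604 + 0.025 = 0.091621.
u_2 = 0.091621 × 0.604 + 0.025 = 0.080339.
u_3 = 0.080339 × 0.604 + 0.025 = 0.073525.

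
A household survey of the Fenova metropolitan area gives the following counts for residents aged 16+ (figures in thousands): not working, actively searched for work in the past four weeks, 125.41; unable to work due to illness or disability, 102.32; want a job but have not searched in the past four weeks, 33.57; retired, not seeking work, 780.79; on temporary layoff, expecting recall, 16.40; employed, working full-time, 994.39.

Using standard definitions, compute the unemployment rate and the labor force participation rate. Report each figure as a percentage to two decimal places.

Unemployment rate ≈ 12.48%; labor force participation rate ≈ 55.35%.

Employed = 994.39 thousand.
Unemployed = 125.41 + 16.40 = 141.81 thousand (jobless and actively searching, or on temporary layoff).
Labor force = 994.39 + 141.81 = 1,136.20 thousand.
Not in labor force = 102.32 + 33.57 + 780.79 = 916.68 thousand (those not working and not actively searching are outside the labor force — including those who want a job but have given up searching).
Civilian working-age population = 1,136.20 + 916.68 = 2,052.88 thousand.
Unemployment rate = 141.81 / 1,136.20 = 12.48%.
Labor force participation rate = 1,136.20 / 2,052.88 = 55.35%.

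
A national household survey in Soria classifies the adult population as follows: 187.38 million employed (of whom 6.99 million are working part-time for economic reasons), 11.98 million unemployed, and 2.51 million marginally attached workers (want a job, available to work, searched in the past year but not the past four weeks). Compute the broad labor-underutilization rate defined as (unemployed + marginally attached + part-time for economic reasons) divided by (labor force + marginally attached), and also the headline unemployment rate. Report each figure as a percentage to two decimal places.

Broad underutilization rate ≈ 10.64%; headline unemployment rate ≈ 6.01%.

Labor force = 187.38 + 11.98 = 199.36 million.
Numerator = 11.98 + 2.51 + 6.99 = 21.48 million.
Denominator = 199.36 + 2.51 = 201.87 million.
Broad rate = 21.48 / 201.87 = 10.64%.
Headline unemployment rate = 11.98 / 199.36 = 6.01%.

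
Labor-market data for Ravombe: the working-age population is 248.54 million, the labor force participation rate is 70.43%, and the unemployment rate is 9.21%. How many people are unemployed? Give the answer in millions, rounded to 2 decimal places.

About 16.12 million are unemployed.

Labor force = 0.7043 × 248.54 = 175.05 million.
Unemployed = 0.0921 × 175.05 ≈ 16.12 million.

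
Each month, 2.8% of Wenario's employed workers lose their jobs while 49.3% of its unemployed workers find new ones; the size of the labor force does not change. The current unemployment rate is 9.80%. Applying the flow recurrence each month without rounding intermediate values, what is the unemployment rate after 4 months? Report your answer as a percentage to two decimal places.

Unemployment rate after four months ≈ 5.61%.

With a fixed labor force, u_{t+1} = u_t + s·(1−u_t) − f·u_t = u_t·(1−s−f) + s.
Here 1−s−f = 0.479 and s = 0.028.
u_1 = 0.098000 × 0.479 + 0.028 = 0.074942.
u_2 = 0.074942 × 0.479 + 0.028 = 0.063897.
u_3 = 0.063897 × 0.479 + 0.028 = 0.058607.
u_4 = 0.058607 × 0.479 + 0.028 = 0.056073.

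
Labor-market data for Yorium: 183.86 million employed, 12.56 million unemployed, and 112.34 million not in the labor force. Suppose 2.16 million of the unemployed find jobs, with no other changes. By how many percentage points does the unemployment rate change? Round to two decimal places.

The unemployment rate changes by −1.10 percentage points.

Initially, labor force = 183.86 + 12.56 = 196.42 million, so u = 12.56/196.42 = 6.39%.
After the change, unemployed falls and employed rises by 2.16; labor force unchanged → E = 186.02, U = 10.40, labor force = 196.42 million.
New unemployment rate = 10.40 / 196.42 = 5.29%.
Change = 5.29% − 6.39% = −1.10 percentage points.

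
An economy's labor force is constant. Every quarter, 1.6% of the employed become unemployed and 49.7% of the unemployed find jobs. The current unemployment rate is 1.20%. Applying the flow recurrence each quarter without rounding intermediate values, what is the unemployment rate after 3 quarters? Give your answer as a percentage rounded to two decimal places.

With a fixed labor force, u_{t+1} = u_t + s·(1−u_t) − f·u_t = u_t·(1−s−f) + s.
Here 1−s−f = 0.487 and s = 0.016.
u_1 = 0.012000 × 0.487 + 0.016 = 0.021844.
u_2 = 0.021844 × 0.487 + 0.016 = 0.026638.
u_3 = 0.026638 × 0.487 + 0.016 = 0.028973.

Unemployment rate after three quarters ≈ 2.90%.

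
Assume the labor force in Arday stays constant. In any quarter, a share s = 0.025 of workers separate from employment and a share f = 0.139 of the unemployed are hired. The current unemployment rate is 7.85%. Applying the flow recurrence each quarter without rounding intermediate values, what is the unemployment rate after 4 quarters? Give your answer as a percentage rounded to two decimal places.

Unemployment rate after four quarters ≈ 11.63%.

With a fixed labor force, u_{t+1} = u_t + s·(1−u_t) − f·u_t = u_t·(1−s−f) + s.
Here 1−s−f = 0.836 and s = 0.025.
u_1 = 0.078500 × 0.836 + 0.025 = 0.090626.
u_2 = 0.090626 × 0.836 + 0.025 = 0.100763.
u_3 = 0.100763 × 0.836 + 0.025 = 0.109238.
u_4 = 0.109238 × 0.836 + 0.025 = 0.116323.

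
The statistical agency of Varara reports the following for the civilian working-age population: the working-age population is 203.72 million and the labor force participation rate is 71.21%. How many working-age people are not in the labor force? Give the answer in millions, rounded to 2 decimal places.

About 58.65 million are not in the labor force.

Share not in the labor force = 1 − 0.7121 = 0.2879.
Not in labor force = 0.2879 × 203.72 ≈ 58.65 million.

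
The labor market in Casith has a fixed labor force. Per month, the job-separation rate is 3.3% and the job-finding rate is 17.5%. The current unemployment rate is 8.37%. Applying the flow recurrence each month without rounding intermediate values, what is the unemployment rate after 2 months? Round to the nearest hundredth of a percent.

With a fixed labor force, u_{t+1} = u_t + s·(1−u_t) − f·u_t = u_t·(1−s−f) + s.
Here 1−s−f = 0.792 and s = 0.033.
u_1 = 0.083700 × 0.792 + 0.033 = 0.099290.
u_2 = 0.099290 × 0.792 + 0.033 = 0.111638.

Unemployment rate after two months ≈ 11.16%.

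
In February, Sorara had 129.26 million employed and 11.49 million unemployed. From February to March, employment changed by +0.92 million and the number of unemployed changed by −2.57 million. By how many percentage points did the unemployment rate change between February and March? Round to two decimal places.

The unemployment rate changed by −1.75 percentage points.

February: labor force = 129.26 + 11.49 = 140.75; u = 11.49/140.75 = 8.16%.
March: labor force = 130.18 + 8.92 = 139.10; u = 8.92/139.10 = 6.41%.
Change = 6.41% − 8.16% = −1.75 pp.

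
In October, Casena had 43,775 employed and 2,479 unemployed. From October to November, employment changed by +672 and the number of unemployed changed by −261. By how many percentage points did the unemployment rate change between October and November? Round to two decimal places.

October: labor force = 43,775 + 2,479 = 46,254; u = 2,479/46,254 = 5.36%.
November: labor force = 44,447 + 2,218 = 46,665; u = 2,218/46,665 = 4.75%.
Change = 4.75% − 5.36% = −0.61 pp.

The unemployment rate changed by −0.61 percentage points.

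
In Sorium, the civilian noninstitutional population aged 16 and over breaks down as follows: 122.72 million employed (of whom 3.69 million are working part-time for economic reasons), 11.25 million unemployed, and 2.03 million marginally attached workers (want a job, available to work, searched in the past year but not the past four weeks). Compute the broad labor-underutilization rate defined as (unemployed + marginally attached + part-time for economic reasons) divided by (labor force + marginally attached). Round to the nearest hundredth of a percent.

Labor force = 122.72 + 11.25 = 133.97 million.
Numerator = 11.25 + 2.03 + 3.69 = 16.97 million.
Denominator = 133.97 + 2.03 = 136.00 million.
Broad rate = 16.97 / 136.00 = 12.48%.

Broad underutilization rate ≈ 12.48%.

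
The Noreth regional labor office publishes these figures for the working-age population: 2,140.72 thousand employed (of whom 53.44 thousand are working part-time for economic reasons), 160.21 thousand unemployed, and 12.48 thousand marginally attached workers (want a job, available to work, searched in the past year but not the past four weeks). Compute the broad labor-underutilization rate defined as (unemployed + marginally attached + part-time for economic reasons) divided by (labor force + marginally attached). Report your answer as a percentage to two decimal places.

Labor force = 2,140.72 + 160.21 = 2,300.93 thousand.
Numerator = 160.21 + 12.48 + 53.44 = 226.13 thousand.
Denominator = 2,300.93 + 12.48 = 2,313.41 thousand.
Broad rate = 226.13 / 2,313.41 = 9.77%.

Broad underutilization rate ≈ 9.77%.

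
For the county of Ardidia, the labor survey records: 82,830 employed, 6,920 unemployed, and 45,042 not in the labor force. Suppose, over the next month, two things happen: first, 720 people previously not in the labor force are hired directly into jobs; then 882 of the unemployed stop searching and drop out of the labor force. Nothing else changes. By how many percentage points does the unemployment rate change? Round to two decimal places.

The unemployment rate changes by −0.97 percentage points.

Initially, labor force = 82,830 + 6,920 = 89,750, so u = 6,920/89,750 = 7.71%.
After the first change, employed and labor force both rise by 720; unemployed unchanged → E = 83,550, U = 6,920, labor force = 90,470.
After the second change, unemployed and labor force both fall by 882 → E = 83,550, U = 6,038, labor force = 89,588.
New unemployment rate = 6,038 / 89,588 = 6.74%.
Change = 6.74% − 7.71% = −0.97 percentage points.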